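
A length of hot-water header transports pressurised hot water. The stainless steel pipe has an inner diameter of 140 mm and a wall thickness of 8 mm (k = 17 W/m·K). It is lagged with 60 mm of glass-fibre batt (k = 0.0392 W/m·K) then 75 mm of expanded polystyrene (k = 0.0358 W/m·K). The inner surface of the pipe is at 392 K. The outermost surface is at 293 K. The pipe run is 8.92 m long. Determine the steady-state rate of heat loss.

For a radial system each layer contributes R = ln(r_out/r_in)/(2πkL); films add R = 1/(hA).
R_stainless steel pipe wall = ln(78/70)/(2π×17×8.92) = 1.136×10^-4 K/W
R_glass-fibre batt = ln(138/78)/(2π×0.0392×8.92) = 0.2597 K/W
R_expanded polystyrene = ln(213/138)/(2π×0.0358×8.92) = 0.2163 K/W
R_total = 0.4761 K/W
Q = ΔT/R_total = 99/0.4761

Q ≈ 208 W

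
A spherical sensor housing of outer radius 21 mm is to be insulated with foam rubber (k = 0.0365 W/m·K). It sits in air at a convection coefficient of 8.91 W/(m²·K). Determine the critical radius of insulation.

For a sphere r_cr = 2k/h = 2×0.0365/8.91
r_cr = 8.19 mm; since the bare radius (21 mm) is above r_cr, any added insulation will reduce heat loss.

r_cr ≈ 8.19 mm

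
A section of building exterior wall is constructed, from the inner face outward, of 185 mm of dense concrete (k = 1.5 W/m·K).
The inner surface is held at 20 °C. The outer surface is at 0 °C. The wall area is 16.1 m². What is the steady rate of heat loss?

Q ≈ 2610 W

Model the wall as resistances in series:
R_dense concrete = L/(kA) = 0.185/(1.5×16.1) = 0.00766 K/W
R_total = 0.00766 K/W
Q = ΔT / R_total = 20 / 0.00766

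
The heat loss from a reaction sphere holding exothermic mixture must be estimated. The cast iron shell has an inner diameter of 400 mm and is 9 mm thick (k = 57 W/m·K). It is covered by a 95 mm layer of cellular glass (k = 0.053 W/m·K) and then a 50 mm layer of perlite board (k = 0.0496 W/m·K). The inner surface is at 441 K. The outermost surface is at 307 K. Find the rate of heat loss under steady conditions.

For a spherical shell R = (1/r₁ − 1/r₂)/(4πk); film R = 1/(h·4πr²). In series:
R_cast iron shell = (1/0.2 − 1/0.209)/(4π×57) = 3.006×10^-4 K/W
R_cellular glass = (1/0.209 − 1/0.304)/(4π×0.053) = 2.245 K/W
R_perlite board = (1/0.304 − 1/0.354)/(4π×0.0496) = 0.7454 K/W
R_total = 2.991 K/W
Q = ΔT/R_total = 134/2.991

Q ≈ 44.8 W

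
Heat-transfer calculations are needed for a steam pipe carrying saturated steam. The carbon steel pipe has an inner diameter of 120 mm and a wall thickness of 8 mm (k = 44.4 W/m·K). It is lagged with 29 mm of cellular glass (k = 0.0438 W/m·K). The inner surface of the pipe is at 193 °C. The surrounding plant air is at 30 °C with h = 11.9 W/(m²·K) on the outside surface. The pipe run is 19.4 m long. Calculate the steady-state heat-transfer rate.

For a radial system each layer contributes R = ln(r_out/r_in)/(2πkL); films add R = 1/(hA).
R_carbon steel pipe wall = ln(68/60)/(2π×44.4×19.4) = 2.313×10^-5 K/W
R_cellular glass = ln(97/68)/(2π×0.0438×19.4) = 0.06653 K/W
R_outer film = 1/(h_o·2πr_oL) = 1/(11.9×2π×0.097×19.4) = 0.007107 K/W
R_total = 0.07366 K/W
Q = ΔT/R_total = 163/0.07366

Q ≈ 2210 W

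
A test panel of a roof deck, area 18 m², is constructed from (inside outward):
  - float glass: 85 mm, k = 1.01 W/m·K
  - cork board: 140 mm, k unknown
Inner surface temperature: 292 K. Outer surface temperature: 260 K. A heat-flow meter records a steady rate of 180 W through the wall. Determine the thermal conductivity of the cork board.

k ≈ 0.0449 W/(m·K)

Treating each layer as a thermal resistance in series:
R_float glass = L/(kA) = 0.085/(1.01×18) = 0.004675 K/W
Sum of known resistances R_other = 0.004675 K/W
Total R = ΔT/Q = 32/180 = 0.1778 K/W
R_cork board = R_total − R_other = 0.1731 K/W
k = L/(R·A) = 0.14/(0.1731×18)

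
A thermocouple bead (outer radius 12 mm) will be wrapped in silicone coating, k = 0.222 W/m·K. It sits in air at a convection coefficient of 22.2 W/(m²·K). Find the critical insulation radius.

r_cr ≈ 20 mm

For a sphere r_cr = 2k/h = 2×0.222/22.2
r_cr = 20 mm; since the bare radius (12 mm) is below r_cr, adding a thin layer of insulation will *increase* heat loss.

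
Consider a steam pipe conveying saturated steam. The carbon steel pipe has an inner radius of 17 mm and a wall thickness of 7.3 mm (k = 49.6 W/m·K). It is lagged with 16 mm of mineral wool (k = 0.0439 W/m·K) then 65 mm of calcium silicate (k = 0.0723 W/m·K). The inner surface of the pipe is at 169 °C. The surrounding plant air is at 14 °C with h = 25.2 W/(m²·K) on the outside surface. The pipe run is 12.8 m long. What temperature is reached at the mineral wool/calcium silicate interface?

T ≈ 98.1 °C

Per-layer cylindrical resistances, series-summed:
R_carbon steel pipe wall = ln(24.3/17)/(2π×49.6×12.8) = 8.956×10^-5 K/W
R_mineral wool = ln(40.3/24.3)/(2π×0.0439×12.8) = 0.1433 K/W
R_calcium silicate = ln(105.3/40.3)/(2π×0.0723×12.8) = 0.1652 K/W
R_outer film = 1/(h_o·2πr_oL) = 1/(25.2×2π×0.1053×12.8) = 0.004686 K/W
R_total = 0.3132 K/W
Q = ΔT/R_total = 155/0.3132
Q = 495 W
T_interface = T_inner − Q·ΣR(inner→interface) = 169 − 495×0.1434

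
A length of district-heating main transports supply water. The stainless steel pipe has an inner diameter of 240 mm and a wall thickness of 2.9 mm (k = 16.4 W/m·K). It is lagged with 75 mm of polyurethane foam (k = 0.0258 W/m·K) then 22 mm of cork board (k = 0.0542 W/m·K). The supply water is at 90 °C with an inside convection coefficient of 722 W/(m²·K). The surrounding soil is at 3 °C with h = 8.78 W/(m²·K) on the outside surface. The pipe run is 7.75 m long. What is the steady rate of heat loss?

Radial resistances (cylindrical: R_cond = ln(r_o/r_i)/(2πkL), R_conv = 1/(h·2πrL)):
R_inner film = 1/(h_i·2πr₁L) = 1/(722×2π×0.12×7.75) = 2.37×10^-4 K/W
R_stainless steel pipe wall = ln(122.9/120)/(2π×16.4×7.75) = 2.99×10^-5 K/W
R_polyurethane foam = ln(197.9/122.9)/(2π×0.0258×7.75) = 0.3792 K/W
R_cork board = ln(219.9/197.9)/(2π×0.0542×7.75) = 0.03994 K/W
R_outer film = 1/(h_o·2πr_oL) = 1/(8.78×2π×0.2199×7.75) = 0.01064 K/W
R_total = 0.43 K/W
Q = ΔT/R_total = 87/0.43

Q ≈ 202 W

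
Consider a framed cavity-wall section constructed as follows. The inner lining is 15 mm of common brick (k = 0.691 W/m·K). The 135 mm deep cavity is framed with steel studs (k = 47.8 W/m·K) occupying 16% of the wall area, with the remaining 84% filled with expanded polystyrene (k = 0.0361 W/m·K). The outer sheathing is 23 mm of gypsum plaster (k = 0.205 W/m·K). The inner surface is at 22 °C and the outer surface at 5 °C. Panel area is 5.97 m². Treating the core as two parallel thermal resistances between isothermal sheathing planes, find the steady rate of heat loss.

Q ≈ 670 W

Sheathing layers in series; stud and cavity paths in parallel between them.
R_inner = 0.015/(0.691×5.97) = 0.003636 K/W
R_stud  = 0.135/(47.8×0.16×5.97) = 0.002957 K/W
R_cav   = 0.135/(0.0361×0.84×5.97) = 0.7457 K/W
1/R_core = 1/R_stud + 1/R_cav → R_core = 0.002945 K/W
R_outer = 0.023/(0.205×5.97) = 0.01879 K/W
R_total = 0.02537 K/W
Q = ΔT/R_total = 17/0.02537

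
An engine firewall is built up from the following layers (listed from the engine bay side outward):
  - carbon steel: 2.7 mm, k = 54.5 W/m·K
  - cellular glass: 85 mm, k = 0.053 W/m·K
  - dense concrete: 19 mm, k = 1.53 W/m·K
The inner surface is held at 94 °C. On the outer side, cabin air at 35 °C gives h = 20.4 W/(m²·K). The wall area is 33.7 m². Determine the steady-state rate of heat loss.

Q ≈ 1190 W

Series thermal resistances:
R_carbon steel = L/(kA) = 0.0027/(54.5×33.7) = 1.47×10^-6 K/W
R_cellular glass = L/(kA) = 0.085/(0.053×33.7) = 0.04759 K/W
R_dense concrete = L/(kA) = 0.019/(1.53×33.7) = 3.685×10^-4 K/W
R_outer film = 1/(h_o·A) = 1/(20.4×33.7) = 0.001455 K/W
R_total = 0.04941 K/W
Q = ΔT / R_total = 59 / 0.04941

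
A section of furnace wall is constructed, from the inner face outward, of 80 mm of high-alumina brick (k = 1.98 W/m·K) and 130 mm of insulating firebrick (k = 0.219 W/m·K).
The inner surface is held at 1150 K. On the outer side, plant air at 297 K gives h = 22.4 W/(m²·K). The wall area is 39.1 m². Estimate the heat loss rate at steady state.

Q ≈ 49100 W

Treating each layer as a thermal resistance in series:
R_high-alumina brick = L/(kA) = 0.08/(1.98×39.1) = 0.001033 K/W
R_insulating firebrick = L/(kA) = 0.13/(0.219×39.1) = 0.01518 K/W
R_outer film = 1/(h_o·A) = 1/(22.4×39.1) = 0.001142 K/W
R_total = 0.01736 K/W
Q = ΔT / R_total = 853 / 0.01736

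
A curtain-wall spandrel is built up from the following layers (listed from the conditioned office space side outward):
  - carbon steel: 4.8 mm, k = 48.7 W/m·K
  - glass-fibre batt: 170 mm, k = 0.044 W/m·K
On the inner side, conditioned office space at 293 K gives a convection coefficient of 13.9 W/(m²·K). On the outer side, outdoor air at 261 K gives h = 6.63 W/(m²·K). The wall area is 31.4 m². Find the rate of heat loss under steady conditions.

Q ≈ 246 W

Model the wall as resistances in series:
R_inner film = 1/(h_i·A) = 1/(13.9×31.4) = 0.002291 K/W
R_carbon steel = L/(kA) = 0.0048/(48.7×31.4) = 3.139×10^-6 K/W
R_glass-fibre batt = L/(kA) = 0.17/(0.044×31.4) = 0.123 K/W
R_outer film = 1/(h_o·A) = 1/(6.63×31.4) = 0.004803 K/W
R_total = 0.1301 K/W
Q = ΔT / R_total = 32 / 0.1301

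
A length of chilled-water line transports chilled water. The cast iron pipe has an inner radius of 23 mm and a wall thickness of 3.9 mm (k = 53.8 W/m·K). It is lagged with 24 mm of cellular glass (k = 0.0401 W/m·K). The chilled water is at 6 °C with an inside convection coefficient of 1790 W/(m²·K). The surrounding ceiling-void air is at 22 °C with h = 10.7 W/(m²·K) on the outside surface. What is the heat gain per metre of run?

Cylindrical conduction, so R = ln(r₂/r₁)/(2πkL) per layer, in series:
R_inner film = 1/(h_i·2πr₁L) = 1/(1790×2π×0.023×1) = 0.003866 K/W
R_cast iron pipe wall = ln(26.9/23)/(2π×53.8×1) = 4.634×10^-4 K/W
R_cellular glass = ln(50.9/26.9)/(2π×0.0401×1) = 2.531 K/W
R_outer film = 1/(h_o·2πr_oL) = 1/(10.7×2π×0.0509×1) = 0.2922 K/W
R_total = 2.828 K/W
Q = ΔT/R_total = 16/2.828

q′ ≈ 5.66 W/m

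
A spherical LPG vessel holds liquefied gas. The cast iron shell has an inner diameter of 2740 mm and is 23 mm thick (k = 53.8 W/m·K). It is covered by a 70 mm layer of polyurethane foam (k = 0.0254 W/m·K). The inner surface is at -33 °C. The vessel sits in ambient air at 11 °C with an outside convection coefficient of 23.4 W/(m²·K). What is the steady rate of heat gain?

Each spherical layer contributes R = (1/r_i − 1/r_o)/(4πk):
R_cast iron shell = (1/1.37 − 1/1.393)/(4π×53.8) = 1.783×10^-5 K/W
R_polyurethane foam = (1/1.393 − 1/1.463)/(4π×0.0254) = 0.1076 K/W
R_outer film = 1/(h·4πr_o²) = 1/(23.4×4π×1.463²) = 0.001589 K/W
R_total = 0.1092 K/W
Q = ΔT/R_total = 44/0.1092

Q ≈ 403 W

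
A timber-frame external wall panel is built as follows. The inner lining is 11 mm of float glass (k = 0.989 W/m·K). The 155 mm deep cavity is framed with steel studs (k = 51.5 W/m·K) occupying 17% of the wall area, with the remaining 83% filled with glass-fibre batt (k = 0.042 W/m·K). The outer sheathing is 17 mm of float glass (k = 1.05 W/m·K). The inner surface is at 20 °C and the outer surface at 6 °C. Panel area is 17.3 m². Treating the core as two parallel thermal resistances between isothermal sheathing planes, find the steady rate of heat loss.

Q ≈ 5390 W

Sheathing layers in series; stud and cavity paths in parallel between them.
R_inner = 0.011/(0.989×17.3) = 6.429×10^-4 K/W
R_stud  = 0.155/(51.5×0.17×17.3) = 0.001023 K/W
R_cav   = 0.155/(0.042×0.83×17.3) = 0.257 K/W
1/R_core = 1/R_stud + 1/R_cav → R_core = 0.001019 K/W
R_outer = 0.017/(1.05×17.3) = 9.359×10^-4 K/W
R_total = 0.002598 K/W
Q = ΔT/R_total = 14/0.002598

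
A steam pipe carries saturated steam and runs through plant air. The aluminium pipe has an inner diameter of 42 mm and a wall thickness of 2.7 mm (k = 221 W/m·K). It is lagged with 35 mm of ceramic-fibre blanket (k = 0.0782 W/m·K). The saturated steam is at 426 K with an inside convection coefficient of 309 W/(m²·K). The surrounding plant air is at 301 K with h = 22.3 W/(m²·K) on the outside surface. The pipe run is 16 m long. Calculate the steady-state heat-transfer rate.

For a radial system each layer contributes R = ln(r_out/r_in)/(2πkL); films add R = 1/(hA).
R_inner film = 1/(h_i·2πr₁L) = 1/(309×2π×0.021×16) = 0.001533 K/W
R_aluminium pipe wall = ln(23.7/21)/(2π×221×16) = 5.444×10^-6 K/W
R_ceramic-fibre blanket = ln(58.7/23.7)/(2π×0.0782×16) = 0.1154 K/W
R_outer film = 1/(h_o·2πr_oL) = 1/(22.3×2π×0.0587×16) = 0.007599 K/W
R_total = 0.1245 K/W
Q = ΔT/R_total = 125/0.1245

Q ≈ 1000 W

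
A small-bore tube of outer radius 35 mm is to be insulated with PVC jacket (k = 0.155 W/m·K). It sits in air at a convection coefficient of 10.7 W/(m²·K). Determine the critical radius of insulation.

For a cylinder r_cr = k/h = 0.155/10.7
r_cr = 14.5 mm; since the bare radius (35 mm) is above r_cr, any added insulation will reduce heat loss.

r_cr ≈ 14.5 mm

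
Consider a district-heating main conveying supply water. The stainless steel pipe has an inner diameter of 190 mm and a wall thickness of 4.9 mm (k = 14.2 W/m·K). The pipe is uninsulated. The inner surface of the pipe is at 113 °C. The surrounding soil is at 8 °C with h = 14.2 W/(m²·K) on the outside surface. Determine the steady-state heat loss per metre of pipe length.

For a radial system each layer contributes R = ln(r_out/r_in)/(2πkL); films add R = 1/(hA).
R_stainless steel pipe wall = ln(99.9/95)/(2π×14.2×1) = 5.637×10^-4 K/W
R_outer film = 1/(h_o·2πr_oL) = 1/(14.2×2π×0.0999×1) = 0.1122 K/W
R_total = 0.1128 K/W
Q = ΔT/R_total = 105/0.1128

q′ ≈ 931 W/m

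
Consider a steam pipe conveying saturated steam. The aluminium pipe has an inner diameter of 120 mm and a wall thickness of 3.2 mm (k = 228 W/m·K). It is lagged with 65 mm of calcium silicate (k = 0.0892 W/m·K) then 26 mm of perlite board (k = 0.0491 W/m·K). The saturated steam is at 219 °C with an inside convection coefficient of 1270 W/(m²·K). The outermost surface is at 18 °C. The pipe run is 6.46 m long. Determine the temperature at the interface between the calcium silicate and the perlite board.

T ≈ 82.6 °C

Cylindrical conduction, so R = ln(r₂/r₁)/(2πkL) per layer, in series:
R_inner film = 1/(h_i·2πr₁L) = 1/(1270×2π×0.06×6.46) = 3.233×10^-4 K/W
R_aluminium pipe wall = ln(63.2/60)/(2π×228×6.46) = 5.615×10^-6 K/W
R_calcium silicate = ln(128.2/63.2)/(2π×0.0892×6.46) = 0.1954 K/W
R_perlite board = ln(154.2/128.2)/(2π×0.0491×6.46) = 0.09266 K/W
R_total = 0.2883 K/W
Q = ΔT/R_total = 201/0.2883
Q = 697 W
T_interface = T_inner − Q·ΣR(inner→interface) = 219 − 697×0.1957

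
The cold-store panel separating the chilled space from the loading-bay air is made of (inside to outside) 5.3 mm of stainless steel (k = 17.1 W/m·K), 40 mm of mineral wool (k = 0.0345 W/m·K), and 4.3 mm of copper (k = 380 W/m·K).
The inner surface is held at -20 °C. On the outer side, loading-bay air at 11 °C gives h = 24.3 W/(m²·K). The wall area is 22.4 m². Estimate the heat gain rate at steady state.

Thermal resistances in series:
R_stainless steel = L/(kA) = 0.0053/(17.1×22.4) = 1.384×10^-5 K/W
R_mineral wool = L/(kA) = 0.04/(0.0345×22.4) = 0.05176 K/W
R_copper = L/(kA) = 0.0043/(380×22.4) = 5.052×10^-7 K/W
R_outer film = 1/(h_o·A) = 1/(24.3×22.4) = 0.001837 K/W
R_total = 0.05361 K/W
Q = ΔT / R_total = 31 / 0.05361

Q ≈ 578 W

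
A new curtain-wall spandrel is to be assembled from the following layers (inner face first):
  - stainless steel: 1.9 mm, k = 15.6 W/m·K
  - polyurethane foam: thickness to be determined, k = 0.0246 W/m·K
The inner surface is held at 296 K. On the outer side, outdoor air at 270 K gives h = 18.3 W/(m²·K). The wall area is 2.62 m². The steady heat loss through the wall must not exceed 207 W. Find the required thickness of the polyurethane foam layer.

L ≈ 6.75 mm

Series thermal resistances:
R_stainless steel = L/(kA) = 0.0019/(15.6×2.62) = 4.649×10^-5 K/W
R_outer film = 1/(h_o·A) = 1/(18.3×2.62) = 0.02086 K/W
Sum of the known resistances R_other = 0.0209 K/W
Required total resistance R_tot = ΔT/Q_allow = 26/207 = 0.1256 K/W
R_polyurethane foam = R_tot − R_other = 0.1047 K/W
L = R·k·A = 0.1047×0.0246×2.62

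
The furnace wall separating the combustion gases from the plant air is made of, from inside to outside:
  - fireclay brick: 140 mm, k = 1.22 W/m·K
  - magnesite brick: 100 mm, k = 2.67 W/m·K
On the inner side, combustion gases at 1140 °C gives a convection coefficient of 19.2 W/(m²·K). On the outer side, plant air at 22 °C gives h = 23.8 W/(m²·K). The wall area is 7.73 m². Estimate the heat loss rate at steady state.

Q ≈ 35100 W

Thermal resistances in series:
R_inner film = 1/(h_i·A) = 1/(19.2×7.73) = 0.006738 K/W
R_fireclay brick = L/(kA) = 0.14/(1.22×7.73) = 0.01485 K/W
R_magnesite brick = L/(kA) = 0.1/(2.67×7.73) = 0.004845 K/W
R_outer film = 1/(h_o·A) = 1/(23.8×7.73) = 0.005436 K/W
R_total = 0.03186 K/W
Q = ΔT / R_total = 1118 / 0.03186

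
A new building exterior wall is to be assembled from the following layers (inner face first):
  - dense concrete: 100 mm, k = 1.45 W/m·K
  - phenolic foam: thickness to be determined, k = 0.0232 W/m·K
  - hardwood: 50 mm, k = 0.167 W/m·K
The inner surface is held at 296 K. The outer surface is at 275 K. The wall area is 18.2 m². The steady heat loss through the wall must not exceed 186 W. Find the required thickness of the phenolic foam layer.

L ≈ 39.1 mm

Thermal resistances in series:
R_dense concrete = L/(kA) = 0.1/(1.45×18.2) = 0.003789 K/W
R_hardwood = L/(kA) = 0.05/(0.167×18.2) = 0.01645 K/W
Sum of the known resistances R_other = 0.02024 K/W
Required total resistance R_tot = ΔT/Q_allow = 21/186 = 0.1129 K/W
R_phenolic foam = R_tot − R_other = 0.09266 K/W
L = R·k·A = 0.09266×0.0232×18.2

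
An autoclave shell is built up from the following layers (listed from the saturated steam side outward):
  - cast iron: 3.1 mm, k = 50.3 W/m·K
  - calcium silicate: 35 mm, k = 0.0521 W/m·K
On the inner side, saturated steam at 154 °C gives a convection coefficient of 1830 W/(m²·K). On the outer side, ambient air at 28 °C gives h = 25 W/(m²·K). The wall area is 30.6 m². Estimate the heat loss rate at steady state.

Q ≈ 5410 W

Treating each layer as a thermal resistance in series:
R_inner film = 1/(h_i·A) = 1/(1830×30.6) = 1.786×10^-5 K/W
R_cast iron = L/(kA) = 0.0031/(50.3×30.6) = 2.014×10^-6 K/W
R_calcium silicate = L/(kA) = 0.035/(0.0521×30.6) = 0.02195 K/W
R_outer film = 1/(h_o·A) = 1/(25×30.6) = 0.001307 K/W
R_total = 0.02328 K/W
Q = ΔT / R_total = 126 / 0.02328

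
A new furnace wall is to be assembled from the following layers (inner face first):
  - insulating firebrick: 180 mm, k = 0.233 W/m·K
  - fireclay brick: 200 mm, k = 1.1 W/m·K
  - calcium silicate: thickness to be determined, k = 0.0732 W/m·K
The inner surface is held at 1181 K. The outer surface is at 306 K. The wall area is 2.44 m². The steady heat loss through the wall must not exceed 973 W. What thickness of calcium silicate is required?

Using the resistance-network approach (series):
R_insulating firebrick = L/(kA) = 0.18/(0.233×2.44) = 0.3166 K/W
R_fireclay brick = L/(kA) = 0.2/(1.1×2.44) = 0.07452 K/W
Sum of the known resistances R_other = 0.3911 K/W
Required total resistance R_tot = ΔT/Q_allow = 875/973 = 0.8993 K/W
R_calcium silicate = R_tot − R_other = 0.5082 K/W
L = R·k·A = 0.5082×0.0732×2.44

L ≈ 90.8 mm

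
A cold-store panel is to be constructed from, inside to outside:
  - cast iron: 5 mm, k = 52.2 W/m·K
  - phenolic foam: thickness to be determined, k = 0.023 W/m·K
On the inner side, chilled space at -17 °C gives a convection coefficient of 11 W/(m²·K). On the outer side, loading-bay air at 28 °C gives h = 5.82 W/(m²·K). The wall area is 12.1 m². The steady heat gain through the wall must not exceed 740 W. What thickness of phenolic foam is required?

Treating each layer as a thermal resistance in series:
R_inner film = 1/(h_i·A) = 1/(11×12.1) = 0.007513 K/W
R_cast iron = L/(kA) = 0.005/(52.2×12.1) = 7.916×10^-6 K/W
R_outer film = 1/(h_o·A) = 1/(5.82×12.1) = 0.0142 K/W
Sum of the known resistances R_other = 0.02172 K/W
Required total resistance R_tot = ΔT/Q_allow = 45/740 = 0.06081 K/W
R_phenolic foam = R_tot − R_other = 0.03909 K/W
L = R·k·A = 0.03909×0.023×12.1

L ≈ 10.9 mm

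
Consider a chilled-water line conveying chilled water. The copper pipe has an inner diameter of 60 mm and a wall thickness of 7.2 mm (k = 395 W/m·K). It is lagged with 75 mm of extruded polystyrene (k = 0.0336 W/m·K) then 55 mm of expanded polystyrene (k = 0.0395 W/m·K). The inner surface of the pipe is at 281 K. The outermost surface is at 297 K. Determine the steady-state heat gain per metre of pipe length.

q′ ≈ 2.34 W/m

Per-layer cylindrical resistances, series-summed:
R_copper pipe wall = ln(37.2/30)/(2π×395×1) = 8.667×10^-5 K/W
R_extruded polystyrene = ln(112.2/37.2)/(2π×0.0336×1) = 5.229 K/W
R_expanded polystyrene = ln(167.2/112.2)/(2π×0.0395×1) = 1.607 K/W
R_total = 6.837 K/W
Q = ΔT/R_total = 16/6.837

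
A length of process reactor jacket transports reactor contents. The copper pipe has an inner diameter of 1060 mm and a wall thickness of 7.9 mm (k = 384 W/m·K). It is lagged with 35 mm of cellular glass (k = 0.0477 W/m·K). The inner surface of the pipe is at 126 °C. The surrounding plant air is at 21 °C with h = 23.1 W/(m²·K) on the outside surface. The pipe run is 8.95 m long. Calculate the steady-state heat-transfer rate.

Per-layer cylindrical resistances, series-summed:
R_copper pipe wall = ln(537.9/530)/(2π×384×8.95) = 6.852×10^-7 K/W
R_cellular glass = ln(572.9/537.9)/(2π×0.0477×8.95) = 0.0235 K/W
R_outer film = 1/(h_o·2πr_oL) = 1/(23.1×2π×0.5729×8.95) = 0.001344 K/W
R_total = 0.02485 K/W
Q = ΔT/R_total = 105/0.02485

Q ≈ 4230 W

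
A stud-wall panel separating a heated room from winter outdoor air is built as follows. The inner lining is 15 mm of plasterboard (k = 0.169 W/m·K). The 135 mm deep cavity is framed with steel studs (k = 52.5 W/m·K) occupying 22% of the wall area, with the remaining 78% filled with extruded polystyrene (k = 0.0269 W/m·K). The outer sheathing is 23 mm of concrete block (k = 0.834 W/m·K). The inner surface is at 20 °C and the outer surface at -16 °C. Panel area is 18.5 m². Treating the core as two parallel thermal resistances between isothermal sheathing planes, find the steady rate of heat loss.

Sheathing layers in series; stud and cavity paths in parallel between them.
R_inner = 0.015/(0.169×18.5) = 0.004798 K/W
R_stud  = 0.135/(52.5×0.22×18.5) = 6.318×10^-4 K/W
R_cav   = 0.135/(0.0269×0.78×18.5) = 0.3478 K/W
1/R_core = 1/R_stud + 1/R_cav → R_core = 6.307×10^-4 K/W
R_outer = 0.023/(0.834×18.5) = 0.001491 K/W
R_total = 0.006919 K/W
Q = ΔT/R_total = 36/0.006919

Q ≈ 5200 W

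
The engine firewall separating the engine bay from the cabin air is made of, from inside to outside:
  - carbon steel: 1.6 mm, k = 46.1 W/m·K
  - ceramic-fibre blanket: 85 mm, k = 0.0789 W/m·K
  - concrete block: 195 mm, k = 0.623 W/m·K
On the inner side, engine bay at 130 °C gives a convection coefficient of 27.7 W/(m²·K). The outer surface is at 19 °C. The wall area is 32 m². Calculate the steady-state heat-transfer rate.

Q ≈ 2490 W

Series thermal resistances:
R_inner film = 1/(h_i·A) = 1/(27.7×32) = 0.001128 K/W
R_carbon steel = L/(kA) = 0.0016/(46.1×32) = 1.085×10^-6 K/W
R_ceramic-fibre blanket = L/(kA) = 0.085/(0.0789×32) = 0.03367 K/W
R_concrete block = L/(kA) = 0.195/(0.623×32) = 0.009781 K/W
R_total = 0.04458 K/W
Q = ΔT / R_total = 111 / 0.04458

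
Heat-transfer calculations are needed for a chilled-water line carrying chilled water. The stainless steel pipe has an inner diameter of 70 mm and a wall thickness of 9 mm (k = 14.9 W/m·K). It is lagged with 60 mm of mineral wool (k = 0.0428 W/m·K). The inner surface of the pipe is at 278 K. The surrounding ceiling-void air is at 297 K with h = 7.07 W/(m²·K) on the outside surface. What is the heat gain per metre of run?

q′ ≈ 5.56 W/m

For a radial system each layer contributes R = ln(r_out/r_in)/(2πkL); films add R = 1/(hA).
R_stainless steel pipe wall = ln(44/35)/(2π×14.9×1) = 0.002444 K/W
R_mineral wool = ln(104/44)/(2π×0.0428×1) = 3.199 K/W
R_outer film = 1/(h_o·2πr_oL) = 1/(7.07×2π×0.104×1) = 0.2165 K/W
R_total = 3.418 K/W
Q = ΔT/R_total = 19/3.418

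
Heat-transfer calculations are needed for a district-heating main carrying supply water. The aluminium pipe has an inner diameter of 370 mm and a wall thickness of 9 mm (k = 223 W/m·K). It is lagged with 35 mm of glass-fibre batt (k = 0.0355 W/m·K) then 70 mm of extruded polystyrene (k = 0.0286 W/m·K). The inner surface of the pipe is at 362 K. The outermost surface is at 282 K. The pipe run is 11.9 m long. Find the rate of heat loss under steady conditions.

Q ≈ 427 W

For a radial system each layer contributes R = ln(r_out/r_in)/(2πkL); films add R = 1/(hA).
R_aluminium pipe wall = ln(194/185)/(2π×223×11.9) = 2.849×10^-6 K/W
R_glass-fibre batt = ln(229/194)/(2π×0.0355×11.9) = 0.06249 K/W
R_extruded polystyrene = ln(299/229)/(2π×0.0286×11.9) = 0.1247 K/W
R_total = 0.1872 K/W
Q = ΔT/R_total = 80/0.1872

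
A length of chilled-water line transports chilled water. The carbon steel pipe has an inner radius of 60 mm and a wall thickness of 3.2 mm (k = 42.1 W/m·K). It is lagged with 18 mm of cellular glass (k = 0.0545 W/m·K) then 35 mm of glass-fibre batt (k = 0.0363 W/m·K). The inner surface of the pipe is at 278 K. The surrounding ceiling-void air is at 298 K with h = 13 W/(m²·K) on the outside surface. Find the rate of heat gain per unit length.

q′ ≈ 8.3 W/m

For a radial system each layer contributes R = ln(r_out/r_in)/(2πkL); films add R = 1/(hA).
R_carbon steel pipe wall = ln(63.2/60)/(2π×42.1×1) = 1.964×10^-4 K/W
R_cellular glass = ln(81.2/63.2)/(2π×0.0545×1) = 0.7319 K/W
R_glass-fibre batt = ln(116.2/81.2)/(2π×0.0363×1) = 1.571 K/W
R_outer film = 1/(h_o·2πr_oL) = 1/(13×2π×0.1162×1) = 0.1054 K/W
R_total = 2.409 K/W
Q = ΔT/R_total = 20/2.409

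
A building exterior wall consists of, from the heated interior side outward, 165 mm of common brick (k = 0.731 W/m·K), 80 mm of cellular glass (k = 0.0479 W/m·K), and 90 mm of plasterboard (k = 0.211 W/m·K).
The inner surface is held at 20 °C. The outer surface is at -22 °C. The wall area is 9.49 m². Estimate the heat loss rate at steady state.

Thermal resistances in series:
R_common brick = L/(kA) = 0.165/(0.731×9.49) = 0.02378 K/W
R_cellular glass = L/(kA) = 0.08/(0.0479×9.49) = 0.176 K/W
R_plasterboard = L/(kA) = 0.09/(0.211×9.49) = 0.04495 K/W
R_total = 0.2447 K/W
Q = ΔT / R_total = 42 / 0.2447

Q ≈ 172 W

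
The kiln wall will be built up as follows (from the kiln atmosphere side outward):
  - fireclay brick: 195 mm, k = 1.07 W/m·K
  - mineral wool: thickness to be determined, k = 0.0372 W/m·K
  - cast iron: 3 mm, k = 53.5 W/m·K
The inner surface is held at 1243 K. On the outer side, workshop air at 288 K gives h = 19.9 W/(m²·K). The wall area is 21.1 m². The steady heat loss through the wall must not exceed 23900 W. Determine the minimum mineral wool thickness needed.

L ≈ 22.7 mm

Treating each layer as a thermal resistance in series:
R_fireclay brick = L/(kA) = 0.195/(1.07×21.1) = 0.008637 K/W
R_cast iron = L/(kA) = 0.003/(53.5×21.1) = 2.658×10^-6 K/W
R_outer film = 1/(h_o·A) = 1/(19.9×21.1) = 0.002382 K/W
Sum of the known resistances R_other = 0.01102 K/W
Required total resistance R_tot = ΔT/Q_allow = 955/23900 = 0.03996 K/W
R_mineral wool = R_tot − R_other = 0.02894 K/W
L = R·k·A = 0.02894×0.0372×21.1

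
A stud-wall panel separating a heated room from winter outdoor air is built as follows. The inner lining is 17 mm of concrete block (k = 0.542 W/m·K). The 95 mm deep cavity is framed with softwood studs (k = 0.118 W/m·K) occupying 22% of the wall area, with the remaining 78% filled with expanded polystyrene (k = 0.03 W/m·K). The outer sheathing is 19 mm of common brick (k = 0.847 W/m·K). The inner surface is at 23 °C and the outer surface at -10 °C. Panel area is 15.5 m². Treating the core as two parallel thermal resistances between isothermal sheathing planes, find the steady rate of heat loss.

Q ≈ 259 W

Sheathing layers in series; stud and cavity paths in parallel between them.
R_inner = 0.017/(0.542×15.5) = 0.002024 K/W
R_stud  = 0.095/(0.118×0.22×15.5) = 0.2361 K/W
R_cav   = 0.095/(0.03×0.78×15.5) = 0.2619 K/W
1/R_core = 1/R_stud + 1/R_cav → R_core = 0.1242 K/W
R_outer = 0.019/(0.847×15.5) = 0.001447 K/W
R_total = 0.1276 K/W
Q = ΔT/R_total = 33/0.1276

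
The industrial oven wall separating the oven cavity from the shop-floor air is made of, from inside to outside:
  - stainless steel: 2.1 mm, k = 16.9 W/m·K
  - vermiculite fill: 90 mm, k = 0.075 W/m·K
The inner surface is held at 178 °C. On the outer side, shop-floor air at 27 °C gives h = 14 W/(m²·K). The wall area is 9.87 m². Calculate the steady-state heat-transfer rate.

Q ≈ 1170 W

Treating each layer as a thermal resistance in series:
R_stainless steel = L/(kA) = 0.0021/(16.9×9.87) = 1.259×10^-5 K/W
R_vermiculite fill = L/(kA) = 0.09/(0.075×9.87) = 0.1216 K/W
R_outer film = 1/(h_o·A) = 1/(14×9.87) = 0.007237 K/W
R_total = 0.1288 K/W
Q = ΔT / R_total = 151 / 0.1288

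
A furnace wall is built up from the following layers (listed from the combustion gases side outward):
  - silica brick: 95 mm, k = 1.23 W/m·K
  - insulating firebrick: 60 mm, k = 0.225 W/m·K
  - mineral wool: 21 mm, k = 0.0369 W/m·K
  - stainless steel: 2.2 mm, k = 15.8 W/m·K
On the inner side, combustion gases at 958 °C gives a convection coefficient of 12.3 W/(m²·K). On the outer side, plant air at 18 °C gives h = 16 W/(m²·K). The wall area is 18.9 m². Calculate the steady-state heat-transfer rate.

Series thermal resistances:
R_inner film = 1/(h_i·A) = 1/(12.3×18.9) = 0.004302 K/W
R_silica brick = L/(kA) = 0.095/(1.23×18.9) = 0.004087 K/W
R_insulating firebrick = L/(kA) = 0.06/(0.225×18.9) = 0.01411 K/W
R_mineral wool = L/(kA) = 0.021/(0.0369×18.9) = 0.03011 K/W
R_stainless steel = L/(kA) = 0.0022/(15.8×18.9) = 7.367×10^-6 K/W
R_outer film = 1/(h_o·A) = 1/(16×18.9) = 0.003307 K/W
R_total = 0.05592 K/W
Q = ΔT / R_total = 940 / 0.05592

Q ≈ 16800 W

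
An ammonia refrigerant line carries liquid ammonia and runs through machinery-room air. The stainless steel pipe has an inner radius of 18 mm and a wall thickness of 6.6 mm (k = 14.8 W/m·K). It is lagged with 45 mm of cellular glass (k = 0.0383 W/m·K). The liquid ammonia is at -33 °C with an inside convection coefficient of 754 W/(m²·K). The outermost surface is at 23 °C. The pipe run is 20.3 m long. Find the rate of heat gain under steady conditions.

For a radial system each layer contributes R = ln(r_out/r_in)/(2πkL); films add R = 1/(hA).
R_inner film = 1/(h_i·2πr₁L) = 1/(754×2π×0.018×20.3) = 5.777×10^-4 K/W
R_stainless steel pipe wall = ln(24.6/18)/(2π×14.8×20.3) = 1.655×10^-4 K/W
R_cellular glass = ln(69.6/24.6)/(2π×0.0383×20.3) = 0.2129 K/W
R_total = 0.2136 K/W
Q = ΔT/R_total = 56/0.2136

Q ≈ 262 W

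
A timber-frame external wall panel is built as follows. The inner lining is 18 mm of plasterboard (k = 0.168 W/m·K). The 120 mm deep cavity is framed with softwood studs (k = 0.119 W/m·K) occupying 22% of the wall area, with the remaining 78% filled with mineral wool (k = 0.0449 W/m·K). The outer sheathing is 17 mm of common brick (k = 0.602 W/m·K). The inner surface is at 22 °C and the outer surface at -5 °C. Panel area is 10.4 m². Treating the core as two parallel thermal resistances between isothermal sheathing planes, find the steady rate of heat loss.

Sheathing layers in series; stud and cavity paths in parallel between them.
R_inner = 0.018/(0.168×10.4) = 0.0103 K/W
R_stud  = 0.12/(0.119×0.22×10.4) = 0.4407 K/W
R_cav   = 0.12/(0.0449×0.78×10.4) = 0.3295 K/W
1/R_core = 1/R_stud + 1/R_cav → R_core = 0.1885 K/W
R_outer = 0.017/(0.602×10.4) = 0.002715 K/W
R_total = 0.2015 K/W
Q = ΔT/R_total = 27/0.2015

Q ≈ 134 W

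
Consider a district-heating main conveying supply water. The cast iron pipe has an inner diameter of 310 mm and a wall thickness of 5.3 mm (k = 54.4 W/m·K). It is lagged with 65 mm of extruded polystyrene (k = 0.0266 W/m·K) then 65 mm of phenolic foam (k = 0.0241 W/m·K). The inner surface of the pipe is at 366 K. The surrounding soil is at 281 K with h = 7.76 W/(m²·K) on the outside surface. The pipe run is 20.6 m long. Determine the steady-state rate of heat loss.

Treating each annulus and film as a series resistance:
R_cast iron pipe wall = ln(160.3/155)/(2π×54.4×20.6) = 4.775×10^-6 K/W
R_extruded polystyrene = ln(225.3/160.3)/(2π×0.0266×20.6) = 0.09887 K/W
R_phenolic foam = ln(290.3/225.3)/(2π×0.0241×20.6) = 0.08126 K/W
R_outer film = 1/(h_o·2πr_oL) = 1/(7.76×2π×0.2903×20.6) = 0.00343 K/W
R_total = 0.1836 K/W
Q = ΔT/R_total = 85/0.1836

Q ≈ 463 W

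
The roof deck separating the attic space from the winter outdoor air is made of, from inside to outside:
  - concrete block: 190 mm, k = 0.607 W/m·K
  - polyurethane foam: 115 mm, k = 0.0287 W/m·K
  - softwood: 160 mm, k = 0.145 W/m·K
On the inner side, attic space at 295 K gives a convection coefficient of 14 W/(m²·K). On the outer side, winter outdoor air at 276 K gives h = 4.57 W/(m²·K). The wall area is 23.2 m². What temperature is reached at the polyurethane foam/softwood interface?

T ≈ 280 K

Model the wall as resistances in series:
R_inner film = 1/(h_i·A) = 1/(14×23.2) = 0.003079 K/W
R_concrete block = L/(kA) = 0.19/(0.607×23.2) = 0.01349 K/W
R_polyurethane foam = L/(kA) = 0.115/(0.0287×23.2) = 0.1727 K/W
R_softwood = L/(kA) = 0.16/(0.145×23.2) = 0.04756 K/W
R_outer film = 1/(h_o·A) = 1/(4.57×23.2) = 0.009432 K/W
R_total = 0.2463 K/W;  Q = ΔT/R_total = 19/0.2463 = 77.15 W
T_interface = T_inner − Q·ΣR(inner→interface) = 295 − 77.1×0.1893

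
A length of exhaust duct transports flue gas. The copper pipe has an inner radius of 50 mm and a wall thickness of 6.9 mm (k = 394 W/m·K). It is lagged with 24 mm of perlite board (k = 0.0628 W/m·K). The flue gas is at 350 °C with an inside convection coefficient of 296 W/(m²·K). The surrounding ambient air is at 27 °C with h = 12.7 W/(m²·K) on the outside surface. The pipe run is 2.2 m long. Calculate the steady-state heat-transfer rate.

Q ≈ 672 W

Treating each annulus and film as a series resistance:
R_inner film = 1/(h_i·2πr₁L) = 1/(296×2π×0.05×2.2) = 0.004888 K/W
R_copper pipe wall = ln(56.9/50)/(2π×394×2.2) = 2.374×10^-5 K/W
R_perlite board = ln(80.9/56.9)/(2π×0.0628×2.2) = 0.4054 K/W
R_outer film = 1/(h_o·2πr_oL) = 1/(12.7×2π×0.0809×2.2) = 0.07041 K/W
R_total = 0.4807 K/W
Q = ΔT/R_total = 323/0.4807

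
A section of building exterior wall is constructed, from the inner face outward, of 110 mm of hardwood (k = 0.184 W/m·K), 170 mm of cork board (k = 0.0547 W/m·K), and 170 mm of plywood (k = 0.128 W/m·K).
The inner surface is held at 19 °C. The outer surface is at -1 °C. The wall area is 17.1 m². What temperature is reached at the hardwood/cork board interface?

Treating each layer as a thermal resistance in series:
R_hardwood = L/(kA) = 0.11/(0.184×17.1) = 0.03496 K/W
R_cork board = L/(kA) = 0.17/(0.0547×17.1) = 0.1817 K/W
R_plywood = L/(kA) = 0.17/(0.128×17.1) = 0.07767 K/W
R_total = 0.2944 K/W;  Q = ΔT/R_total = 20/0.2944 = 67.94 W
T_interface = T_inner − Q·ΣR(inner→interface) = 19 − 67.9×0.03496

T ≈ 16.6 °C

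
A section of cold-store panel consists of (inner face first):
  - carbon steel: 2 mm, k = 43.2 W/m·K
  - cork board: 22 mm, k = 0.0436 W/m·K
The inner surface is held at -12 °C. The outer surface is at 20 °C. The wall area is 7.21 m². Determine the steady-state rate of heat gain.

Q ≈ 457 W

Using the resistance-network approach (series):
R_carbon steel = L/(kA) = 0.002/(43.2×7.21) = 6.421×10^-6 K/W
R_cork board = L/(kA) = 0.022/(0.0436×7.21) = 0.06998 K/W
R_total = 0.06999 K/W
Q = ΔT / R_total = 32 / 0.06999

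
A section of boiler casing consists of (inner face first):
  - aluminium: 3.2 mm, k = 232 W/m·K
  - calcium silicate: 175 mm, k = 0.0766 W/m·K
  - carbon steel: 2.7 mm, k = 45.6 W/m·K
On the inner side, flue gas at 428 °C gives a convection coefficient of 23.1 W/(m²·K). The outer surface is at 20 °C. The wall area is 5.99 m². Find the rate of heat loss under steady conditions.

Thermal resistances in series:
R_inner film = 1/(h_i·A) = 1/(23.1×5.99) = 0.007227 K/W
R_aluminium = L/(kA) = 0.0032/(232×5.99) = 2.303×10^-6 K/W
R_calcium silicate = L/(kA) = 0.175/(0.0766×5.99) = 0.3814 K/W
R_carbon steel = L/(kA) = 0.0027/(45.6×5.99) = 9.885×10^-6 K/W
R_total = 0.3886 K/W
Q = ΔT / R_total = 408 / 0.3886

Q ≈ 1050 W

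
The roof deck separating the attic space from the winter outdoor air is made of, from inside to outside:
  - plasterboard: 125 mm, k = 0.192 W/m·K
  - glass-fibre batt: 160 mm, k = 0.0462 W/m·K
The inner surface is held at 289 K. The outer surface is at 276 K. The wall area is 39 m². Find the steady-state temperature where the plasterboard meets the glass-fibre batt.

T ≈ 287 K

Treating each layer as a thermal resistance in series:
R_plasterboard = L/(kA) = 0.125/(0.192×39) = 0.01669 K/W
R_glass-fibre batt = L/(kA) = 0.16/(0.0462×39) = 0.0888 K/W
R_total = 0.1055 K/W;  Q = ΔT/R_total = 13/0.1055 = 123.2 W
T_interface = T_inner − Q·ΣR(inner→interface) = 289 − 123×0.01669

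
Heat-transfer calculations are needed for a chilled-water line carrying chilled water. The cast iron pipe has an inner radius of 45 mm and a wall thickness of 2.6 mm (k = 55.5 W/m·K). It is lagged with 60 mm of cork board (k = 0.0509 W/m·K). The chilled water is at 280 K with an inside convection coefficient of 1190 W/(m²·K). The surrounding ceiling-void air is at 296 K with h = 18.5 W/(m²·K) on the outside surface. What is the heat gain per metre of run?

q′ ≈ 6.08 W/m

Per-layer cylindrical resistances, series-summed:
R_inner film = 1/(h_i·2πr₁L) = 1/(1190×2π×0.045×1) = 0.002972 K/W
R_cast iron pipe wall = ln(47.6/45)/(2π×55.5×1) = 1.611×10^-4 K/W
R_cork board = ln(107.6/47.6)/(2π×0.0509×1) = 2.55 K/W
R_outer film = 1/(h_o·2πr_oL) = 1/(18.5×2π×0.1076×1) = 0.07995 K/W
R_total = 2.633 K/W
Q = ΔT/R_total = 16/2.633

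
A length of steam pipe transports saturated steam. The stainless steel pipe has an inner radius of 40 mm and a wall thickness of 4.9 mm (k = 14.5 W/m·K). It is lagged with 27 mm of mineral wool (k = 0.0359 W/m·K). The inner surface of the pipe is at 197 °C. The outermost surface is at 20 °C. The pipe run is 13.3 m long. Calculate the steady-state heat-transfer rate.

For a radial system each layer contributes R = ln(r_out/r_in)/(2πkL); films add R = 1/(hA).
R_stainless steel pipe wall = ln(44.9/40)/(2π×14.5×13.3) = 9.537×10^-5 K/W
R_mineral wool = ln(71.9/44.9)/(2π×0.0359×13.3) = 0.1569 K/W
R_total = 0.157 K/W
Q = ΔT/R_total = 177/0.157

Q ≈ 1130 W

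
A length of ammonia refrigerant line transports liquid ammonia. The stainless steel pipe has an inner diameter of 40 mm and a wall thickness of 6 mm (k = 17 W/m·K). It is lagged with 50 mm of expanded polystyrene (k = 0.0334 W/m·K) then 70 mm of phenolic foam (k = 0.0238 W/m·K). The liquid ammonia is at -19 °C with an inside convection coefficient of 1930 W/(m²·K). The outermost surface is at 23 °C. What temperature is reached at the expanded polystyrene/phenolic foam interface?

Cylindrical conduction, so R = ln(r₂/r₁)/(2πkL) per layer, in series:
R_inner film = 1/(h_i·2πr₁L) = 1/(1930×2π×0.02×1) = 0.004123 K/W
R_stainless steel pipe wall = ln(26/20)/(2π×17×1) = 0.002456 K/W
R_expanded polystyrene = ln(76/26)/(2π×0.0334×1) = 5.111 K/W
R_phenolic foam = ln(146/76)/(2π×0.0238×1) = 4.366 K/W
R_total = 9.484 K/W
Q = ΔT/R_total = 42/9.484
Q = 4.43 W/m
T_interface = T_inner + Q·ΣR(inner→interface) = -19 + 4.43×5.118

T ≈ 3.67 °C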